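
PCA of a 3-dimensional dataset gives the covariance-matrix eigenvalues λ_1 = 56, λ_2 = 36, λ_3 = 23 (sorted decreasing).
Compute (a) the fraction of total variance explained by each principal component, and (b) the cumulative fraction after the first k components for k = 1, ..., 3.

Step 1 — total variance = trace(Sigma) = Σ λ_i = 56 + 36 + 23 = 115.

Step 2 — fraction explained by component i = λ_i / Σ λ:
  PC1: 56/115 = 0.487
  PC2: 36/115 = 0.313
  PC3: 23/115 = 0.2

Step 3 — cumulative fraction after k components = (λ_1 + ... + λ_k) / Σ λ:
  k = 1: 56/115 = 0.487
  k = 2: (56 + 36)/115 = 92/115 = 0.8
  k = 3: (56 + 36 + 23)/115 = 115/115 = 1

Summary (fraction, with percent):

explained: PC1 0.487 (48.7%), PC2 0.313 (31.3%), PC3 0.2 (20%);  cumulative: 0.487, 0.8, 1


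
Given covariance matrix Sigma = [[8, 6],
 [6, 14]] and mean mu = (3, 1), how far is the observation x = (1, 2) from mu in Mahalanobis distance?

Step 1 — centre the observation: (x - mu) = (-2, 1).

Step 2 — invert Sigma. det(Sigma) = 8·14 - (6)² = 76.
  Sigma^{-1} = (1/det) · [[d, -b], [-b, a]] = [[0.1842, -0.0789],
 [-0.0789, 0.1053]].

Step 3 — form the quadratic (x - mu)^T · Sigma^{-1} · (x - mu):
  Sigma^{-1} · (x - mu) = (-0.4474, 0.2632).
  (x - mu)^T · [Sigma^{-1} · (x - mu)] = (-2)·(-0.4474) + (1)·(0.2632) = 1.1579.

Step 4 — take square root: d = √(1.1579) ≈ 1.0761.

d(x, mu) = √(1.1579) ≈ 1.0761


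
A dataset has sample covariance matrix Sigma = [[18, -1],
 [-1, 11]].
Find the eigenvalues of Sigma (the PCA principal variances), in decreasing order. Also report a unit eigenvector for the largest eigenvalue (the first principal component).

Step 1 — characteristic polynomial of 2×2 Sigma:
  det(Sigma - λI) = λ² - trace · λ + det = 0.
  trace = 18 + 11 = 29, det = 18·11 - (-1)² = 197.
Step 2 — discriminant:
  Δ = trace² - 4·det = 841 - 788 = 53.
Step 3 — eigenvalues:
  λ = (trace ± √Δ)/2 = (29 ± 7.2801)/2,
  λ_1 = 18.1401,  λ_2 = 10.8599.

Step 4 — unit eigenvector for λ_1: solve (Sigma - λ_1 I)v = 0. First row:
  (18 - 18.1401)·v_x + (-1)·v_y = 0, i.e. (-0.1401)·v_x + (-1)·v_y = 0,
  so v ∝ (b, λ_1 - a) = (-1, 0.1401); multiply by -1 so the first entry is positive: u = (1, -0.1401).
  ||u|| = √((1)² + (-0.1401)²) = √(1.0196) ≈ 1.0098,
  v_1 = u/||u|| ≈ (0.9903, -0.1387) (||v_1|| = 1).

λ_1 = 18.1401,  λ_2 = 10.8599;  v_1 ≈ (0.9903, -0.1387)


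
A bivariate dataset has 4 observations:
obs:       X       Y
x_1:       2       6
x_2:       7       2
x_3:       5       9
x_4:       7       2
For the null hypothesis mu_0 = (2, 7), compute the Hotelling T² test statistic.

Step 1 — sample mean vector:
  mean(X) = (2 + 7 + 5 + 7) / 4 = 21/4 = 5.25
  mean(Y) = (6 + 2 + 9 + 2) / 4 = 19/4 = 4.75
  x̄ = (5.25, 4.75),  deviation x̄ - mu_0 = (5.25, 4.75) - (2, 7) = (3.25, -2.25).

Step 2 — sample covariance matrix, S[i,j] = (1/(n-1)) · Σ_k (x_{k,i} - mean_i) · (x_{k,j} - mean_j), divisor n-1 = 3:
  S[X,X] = ((-3.25)·(-3.25) + (1.75)·(1.75) + (-0.25)·(-0.25) + (1.75)·(1.75)) / 3 = 16.75/3 = 5.5833
  S[X,Y] = ((-3.25)·(1.25) + (1.75)·(-2.75) + (-0.25)·(4.25) + (1.75)·(-2.75)) / 3 = -14.75/3 = -4.9167
  S[Y,Y] = ((1.25)·(1.25) + (-2.75)·(-2.75) + (4.25)·(4.25) + (-2.75)·(-2.75)) / 3 = 34.75/3 = 11.5833
  S = [[5.5833, -4.9167],
 [-4.9167, 11.5833]].

Step 3 — invert S. det(S) = 5.5833·11.5833 - (-4.9167)² = 40.5.
  S^{-1} = (1/det) · [[d, -b], [-b, a]] = [[0.286, 0.1214],
 [0.1214, 0.1379]].

Step 4 — quadratic form (x̄ - mu_0)^T · S^{-1} · (x̄ - mu_0):
  S^{-1} · (x̄ - mu_0) = (0.6564, 0.0844),
  (x̄ - mu_0)^T · [...] = (3.25)·(0.6564) + (-2.25)·(0.0844) = 1.9434.

Step 5 — scale by n: T² = 4 · 1.9434 = 7.7737.

T² ≈ 7.7737


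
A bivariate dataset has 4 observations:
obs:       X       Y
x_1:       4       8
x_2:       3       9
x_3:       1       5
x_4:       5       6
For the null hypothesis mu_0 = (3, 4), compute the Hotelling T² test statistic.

Step 1 — sample mean vector:
  mean(X) = (4 + 3 + 1 + 5) / 4 = 13/4 = 3.25
  mean(Y) = (8 + 9 + 5 + 6) / 4 = 28/4 = 7
  x̄ = (3.25, 7),  deviation x̄ - mu_0 = (3.25, 7) - (3, 4) = (0.25, 3).

Step 2 — sample covariance matrix, S[i,j] = (1/(n-1)) · Σ_k (x_{k,i} - mean_i) · (x_{k,j} - mean_j), divisor n-1 = 3:
  S[X,X] = ((0.75)·(0.75) + (-0.25)·(-0.25) + (-2.25)·(-2.25) + (1.75)·(1.75)) / 3 = 8.75/3 = 2.9167
  S[X,Y] = ((0.75)·(1) + (-0.25)·(2) + (-2.25)·(-2) + (1.75)·(-1)) / 3 = 3/3 = 1
  S[Y,Y] = ((1)·(1) + (2)·(2) + (-2)·(-2) + (-1)·(-1)) / 3 = 10/3 = 3.3333
  S = [[2.9167, 1],
 [1, 3.3333]].

Step 3 — invert S. det(S) = 2.9167·3.3333 - (1)² = 8.7222.
  S^{-1} = (1/det) · [[d, -b], [-b, a]] = [[0.3822, -0.1146],
 [-0.1146, 0.3344]].

Step 4 — quadratic form (x̄ - mu_0)^T · S^{-1} · (x̄ - mu_0):
  S^{-1} · (x̄ - mu_0) = (-0.2484, 0.9745),
  (x̄ - mu_0)^T · [...] = (0.25)·(-0.2484) + (3)·(0.9745) = 2.8615.

Step 5 — scale by n: T² = 4 · 2.8615 = 11.4459.

T² ≈ 11.4459


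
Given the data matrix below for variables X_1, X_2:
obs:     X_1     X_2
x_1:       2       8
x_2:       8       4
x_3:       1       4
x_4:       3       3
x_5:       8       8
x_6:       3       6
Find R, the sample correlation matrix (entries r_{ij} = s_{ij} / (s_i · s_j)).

Step 1 — column means:
  mean(X_1) = (2 + 8 + 1 + 3 + 8 + 3) / 6 = 25/6 = 4.1667
  mean(X_2) = (8 + 4 + 4 + 3 + 8 + 6) / 6 = 33/6 = 5.5

Step 2 — sample variances and covariances s[i,j] = (1/(n-1)) · Σ_k (x_{k,i} - mean_i) · (x_{k,j} - mean_j), with n-1 = 5:
  s[X_1,X_1] = ((-2.1667)·(-2.1667) + (3.8333)·(3.8333) + (-3.1667)·(-3.1667) + (-1.1667)·(-1.1667) + (3.8333)·(3.8333) + (-1.1667)·(-1.1667)) / 5 = 46.8333/5 = 9.3667
  s[X_1,X_2] = ((-2.1667)·(2.5) + (3.8333)·(-1.5) + (-3.1667)·(-1.5) + (-1.1667)·(-2.5) + (3.8333)·(2.5) + (-1.1667)·(0.5)) / 5 = 5.5/5 = 1.1
  s[X_2,X_2] = ((2.5)·(2.5) + (-1.5)·(-1.5) + (-1.5)·(-1.5) + (-2.5)·(-2.5) + (2.5)·(2.5) + (0.5)·(0.5)) / 5 = 23.5/5 = 4.7
  Sample standard deviations s_i = √(s[i,i]):
  s(X_1) = √(9.3667) = 3.0605
  s(X_2) = √(4.7) = 2.1679

Step 3 — r_{ij} = s_{ij} / (s_i · s_j):
  r[X_1,X_1] = 1 (diagonal).
  r[X_1,X_2] = 1.1 / (3.0605 · 2.1679) = 1.1 / 6.635 = 0.1658
  r[X_2,X_2] = 1 (diagonal).

R is symmetric with unit diagonal. Assembling:

R = [[1, 0.1658],
 [0.1658, 1]]


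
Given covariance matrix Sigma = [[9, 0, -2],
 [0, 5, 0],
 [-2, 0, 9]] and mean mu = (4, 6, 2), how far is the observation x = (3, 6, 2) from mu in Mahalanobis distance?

Step 1 — centre the observation: (x - mu) = (-1, 0, 0).

Step 2 — invert Sigma (cofactor / det for 3×3, or solve directly):
  Sigma^{-1} = [[0.1169, 0, 0.026],
 [0, 0.2, 0],
 [0.026, 0, 0.1169]].

Step 3 — form the quadratic (x - mu)^T · Sigma^{-1} · (x - mu):
  Sigma^{-1} · (x - mu) = (-0.1169, 0, -0.026).
  (x - mu)^T · [Sigma^{-1} · (x - mu)] = (-1)·(-0.1169) + (0)·(0) + (0)·(-0.026) = 0.1169.

Step 4 — take square root: d = √(0.1169) ≈ 0.3419.

d(x, mu) = √(0.1169) ≈ 0.3419


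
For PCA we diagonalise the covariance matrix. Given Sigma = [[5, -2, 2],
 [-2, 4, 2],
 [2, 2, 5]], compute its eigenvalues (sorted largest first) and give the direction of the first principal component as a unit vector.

Step 1 — characteristic polynomial p(λ) = det(λI - Sigma) = λ³ - tr·λ² + c_1·λ - det, where tr = trace, c_1 = sum of the principal 2×2 minors, det = det(Sigma):
  tr = 5 + 4 + 5 = 14,
  c_1 = (5·4 - (-2)²) + (5·5 - (2)²) + (4·5 - (2)²) = 16 + 21 + 16 = 53,
  det = 5·(4·5 - (2)²) - (-2)·((-2)·5 - (2)·(2)) + (2)·((-2)·(2) - 4·(2)) = 5·(16) - (-2)·(-14) + (2)·(-12) = 28.
  So p(λ) = λ³ - 14λ² + 53λ - 28.
Step 2 — look for an integer root (rational root theorem: any rational root is an integer divisor of 28). Testing λ = 7:
  p(7) = 343 - 686 + 371 - 28 = 0  ✓
  Dividing out (λ - 7): p(λ) = (λ - 7)(λ² - 7λ + 4).
Step 3 — remaining eigenvalues from the quadratic λ² - 7λ + 4 = 0:
  Δ = 7² - 4·4 = 49 - 16 = 33,  λ = (7 ± √33)/2 = (7 ± 5.7446)/2 ≈ 6.3723 or 0.6277.
  Sorted: λ_1 = 7,  λ_2 = 6.3723,  λ_3 = 0.6277  (check: sum = 14 = tr ✓).

Step 4 — unit eigenvector for λ_1 = 7: v spans the null space of (Sigma - λ_1 I), whose rows are
  r_1 = (-2, -2, 2),  r_2 = (-2, -3, 2),  r_3 = (2, 2, -2).
  v is orthogonal to every row, so take v ∝ r_1 × r_2 = ((-2)·(2) - (2)·(-3), (2)·(-2) - (-2)·(2), (-2)·(-3) - (-2)·(-2)) = (2, 0, 2).
  Rescale (divide by 2): u = (1, 0, 1).
  ||u|| = √((1)² + (0)² + (1)²) = √(2) ≈ 1.4142,  v_1 = u/||u|| ≈ (0.7071, 0, 0.7071) (||v_1|| = 1).

λ_1 = 7,  λ_2 = 6.3723,  λ_3 = 0.6277;  v_1 ≈ (0.7071, 0, 0.7071)


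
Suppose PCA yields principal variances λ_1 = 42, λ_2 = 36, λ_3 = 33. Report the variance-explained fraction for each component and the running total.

Step 1 — total variance = trace(Sigma) = Σ λ_i = 42 + 36 + 33 = 111.

Step 2 — fraction explained by component i = λ_i / Σ λ:
  PC1: 42/111 = 0.3784
  PC2: 36/111 = 0.3243
  PC3: 33/111 = 0.2973

Step 3 — cumulative fraction after k components = (λ_1 + ... + λ_k) / Σ λ:
  k = 1: 42/111 = 0.3784
  k = 2: (42 + 36)/111 = 78/111 = 0.7027
  k = 3: (42 + 36 + 33)/111 = 111/111 = 1

Summary (fraction, with percent):

explained: PC1 0.3784 (37.84%), PC2 0.3243 (32.43%), PC3 0.2973 (29.73%);  cumulative: 0.3784, 0.7027, 1


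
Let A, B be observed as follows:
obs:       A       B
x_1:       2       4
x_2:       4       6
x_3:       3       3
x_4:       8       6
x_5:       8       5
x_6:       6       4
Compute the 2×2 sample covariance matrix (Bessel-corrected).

Step 1 — column means:
  mean(A) = (2 + 4 + 3 + 8 + 8 + 6) / 6 = 31/6 = 5.1667
  mean(B) = (4 + 6 + 3 + 6 + 5 + 4) / 6 = 28/6 = 4.6667

Step 2 — sample covariance S[i,j] = (1/(n-1)) · Σ_k (x_{k,i} - mean_i) · (x_{k,j} - mean_j), with n-1 = 5.
  S[A,A] = ((-3.1667)·(-3.1667) + (-1.1667)·(-1.1667) + (-2.1667)·(-2.1667) + (2.8333)·(2.8333) + (2.8333)·(2.8333) + (0.8333)·(0.8333)) / 5 = 32.8333/5 = 6.5667
  S[A,B] = ((-3.1667)·(-0.6667) + (-1.1667)·(1.3333) + (-2.1667)·(-1.6667) + (2.8333)·(1.3333) + (2.8333)·(0.3333) + (0.8333)·(-0.6667)) / 5 = 8.3333/5 = 1.6667
  S[B,B] = ((-0.6667)·(-0.6667) + (1.3333)·(1.3333) + (-1.6667)·(-1.6667) + (1.3333)·(1.3333) + (0.3333)·(0.3333) + (-0.6667)·(-0.6667)) / 5 = 7.3333/5 = 1.4667

S is symmetric (S[j,i] = S[i,j]). Assembling:

S = [[6.5667, 1.6667],
 [1.6667, 1.4667]]


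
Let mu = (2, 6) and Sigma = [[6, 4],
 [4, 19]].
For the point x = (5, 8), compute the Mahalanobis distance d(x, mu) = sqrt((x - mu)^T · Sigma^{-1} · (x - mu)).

Step 1 — centre the observation: (x - mu) = (3, 2).

Step 2 — invert Sigma. det(Sigma) = 6·19 - (4)² = 98.
  Sigma^{-1} = (1/det) · [[d, -b], [-b, a]] = [[0.1939, -0.0408],
 [-0.0408, 0.0612]].

Step 3 — form the quadratic (x - mu)^T · Sigma^{-1} · (x - mu):
  Sigma^{-1} · (x - mu) = (0.5, 0).
  (x - mu)^T · [Sigma^{-1} · (x - mu)] = (3)·(0.5) + (2)·(0) = 1.5.

Step 4 — take square root: d = √(1.5) ≈ 1.2247.

d(x, mu) = √(1.5) ≈ 1.2247


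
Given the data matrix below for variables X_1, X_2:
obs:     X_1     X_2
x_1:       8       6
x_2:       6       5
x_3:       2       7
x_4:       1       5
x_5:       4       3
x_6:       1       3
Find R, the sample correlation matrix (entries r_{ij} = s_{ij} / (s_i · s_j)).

Step 1 — column means:
  mean(X_1) = (8 + 6 + 2 + 1 + 4 + 1) / 6 = 22/6 = 3.6667
  mean(X_2) = (6 + 5 + 7 + 5 + 3 + 3) / 6 = 29/6 = 4.8333

Step 2 — sample variances and covariances s[i,j] = (1/(n-1)) · Σ_k (x_{k,i} - mean_i) · (x_{k,j} - mean_j), with n-1 = 5:
  s[X_1,X_1] = ((4.3333)·(4.3333) + (2.3333)·(2.3333) + (-1.6667)·(-1.6667) + (-2.6667)·(-2.6667) + (0.3333)·(0.3333) + (-2.6667)·(-2.6667)) / 5 = 41.3333/5 = 8.2667
  s[X_1,X_2] = ((4.3333)·(1.1667) + (2.3333)·(0.1667) + (-1.6667)·(2.1667) + (-2.6667)·(0.1667) + (0.3333)·(-1.8333) + (-2.6667)·(-1.8333)) / 5 = 5.6667/5 = 1.1333
  s[X_2,X_2] = ((1.1667)·(1.1667) + (0.1667)·(0.1667) + (2.1667)·(2.1667) + (0.1667)·(0.1667) + (-1.8333)·(-1.8333) + (-1.8333)·(-1.8333)) / 5 = 12.8333/5 = 2.5667
  Sample standard deviations s_i = √(s[i,i]):
  s(X_1) = √(8.2667) = 2.8752
  s(X_2) = √(2.5667) = 1.6021

Step 3 — r_{ij} = s_{ij} / (s_i · s_j):
  r[X_1,X_1] = 1 (diagonal).
  r[X_1,X_2] = 1.1333 / (2.8752 · 1.6021) = 1.1333 / 4.6063 = 0.246
  r[X_2,X_2] = 1 (diagonal).

R is symmetric with unit diagonal. Assembling:

R = [[1, 0.246],
 [0.246, 1]]


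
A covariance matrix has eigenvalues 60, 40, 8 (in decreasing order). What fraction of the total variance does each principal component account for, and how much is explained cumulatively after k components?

Step 1 — total variance = trace(Sigma) = Σ λ_i = 60 + 40 + 8 = 108.

Step 2 — fraction explained by component i = λ_i / Σ λ:
  PC1: 60/108 = 0.5556
  PC2: 40/108 = 0.3704
  PC3: 8/108 = 0.0741

Step 3 — cumulative fraction after k components = (λ_1 + ... + λ_k) / Σ λ:
  k = 1: 60/108 = 0.5556
  k = 2: (60 + 40)/108 = 100/108 = 0.9259
  k = 3: (60 + 40 + 8)/108 = 108/108 = 1

Summary (fraction, with percent):

explained: PC1 0.5556 (55.56%), PC2 0.3704 (37.04%), PC3 0.0741 (7.41%);  cumulative: 0.5556, 0.9259, 1


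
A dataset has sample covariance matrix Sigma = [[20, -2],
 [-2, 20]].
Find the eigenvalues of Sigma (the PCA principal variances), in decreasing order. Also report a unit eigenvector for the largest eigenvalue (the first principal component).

Step 1 — characteristic polynomial of 2×2 Sigma:
  det(Sigma - λI) = λ² - trace · λ + det = 0.
  trace = 20 + 20 = 40, det = 20·20 - (-2)² = 396.
Step 2 — discriminant:
  Δ = trace² - 4·det = 1600 - 1584 = 16.
Step 3 — eigenvalues:
  λ = (trace ± √Δ)/2 = (40 ± 4)/2,
  λ_1 = 22,  λ_2 = 18.

Step 4 — unit eigenvector for λ_1: solve (Sigma - λ_1 I)v = 0. First row:
  (20 - 22)·v_x + (-2)·v_y = 0, i.e. (-2)·v_x + (-2)·v_y = 0,
  so v ∝ (b, λ_1 - a) = (-2, 2); multiply by -1 so the first entry is positive: u = (2, -2).
  ||u|| = √((2)² + (-2)²) = √(8) ≈ 2.8284,
  v_1 = u/||u|| ≈ (0.7071, -0.7071) (||v_1|| = 1).

λ_1 = 22,  λ_2 = 18;  v_1 ≈ (0.7071, -0.7071)


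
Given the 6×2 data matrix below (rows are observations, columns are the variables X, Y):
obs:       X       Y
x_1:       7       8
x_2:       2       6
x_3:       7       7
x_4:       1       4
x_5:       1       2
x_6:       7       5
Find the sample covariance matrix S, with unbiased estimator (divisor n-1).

Step 1 — column means:
  mean(X) = (7 + 2 + 7 + 1 + 1 + 7) / 6 = 25/6 = 4.1667
  mean(Y) = (8 + 6 + 7 + 4 + 2 + 5) / 6 = 32/6 = 5.3333

Step 2 — sample covariance S[i,j] = (1/(n-1)) · Σ_k (x_{k,i} - mean_i) · (x_{k,j} - mean_j), with n-1 = 5.
  S[X,X] = ((2.8333)·(2.8333) + (-2.1667)·(-2.1667) + (2.8333)·(2.8333) + (-3.1667)·(-3.1667) + (-3.1667)·(-3.1667) + (2.8333)·(2.8333)) / 5 = 48.8333/5 = 9.7667
  S[X,Y] = ((2.8333)·(2.6667) + (-2.1667)·(0.6667) + (2.8333)·(1.6667) + (-3.1667)·(-1.3333) + (-3.1667)·(-3.3333) + (2.8333)·(-0.3333)) / 5 = 24.6667/5 = 4.9333
  S[Y,Y] = ((2.6667)·(2.6667) + (0.6667)·(0.6667) + (1.6667)·(1.6667) + (-1.3333)·(-1.3333) + (-3.3333)·(-3.3333) + (-0.3333)·(-0.3333)) / 5 = 23.3333/5 = 4.6667

S is symmetric (S[j,i] = S[i,j]). Assembling:

S = [[9.7667, 4.9333],
 [4.9333, 4.6667]]


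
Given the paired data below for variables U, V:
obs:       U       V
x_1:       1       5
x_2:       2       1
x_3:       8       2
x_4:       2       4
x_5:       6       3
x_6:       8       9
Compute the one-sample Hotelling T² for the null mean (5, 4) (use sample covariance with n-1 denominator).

Step 1 — sample mean vector:
  mean(U) = (1 + 2 + 8 + 2 + 6 + 8) / 6 = 27/6 = 4.5
  mean(V) = (5 + 1 + 2 + 4 + 3 + 9) / 6 = 24/6 = 4
  x̄ = (4.5, 4),  deviation x̄ - mu_0 = (4.5, 4) - (5, 4) = (-0.5, 0).

Step 2 — sample covariance matrix, S[i,j] = (1/(n-1)) · Σ_k (x_{k,i} - mean_i) · (x_{k,j} - mean_j), divisor n-1 = 5:
  S[U,U] = ((-3.5)·(-3.5) + (-2.5)·(-2.5) + (3.5)·(3.5) + (-2.5)·(-2.5) + (1.5)·(1.5) + (3.5)·(3.5)) / 5 = 51.5/5 = 10.3
  S[U,V] = ((-3.5)·(1) + (-2.5)·(-3) + (3.5)·(-2) + (-2.5)·(0) + (1.5)·(-1) + (3.5)·(5)) / 5 = 13/5 = 2.6
  S[V,V] = ((1)·(1) + (-3)·(-3) + (-2)·(-2) + (0)·(0) + (-1)·(-1) + (5)·(5)) / 5 = 40/5 = 8
  S = [[10.3, 2.6],
 [2.6, 8]].

Step 3 — invert S. det(S) = 10.3·8 - (2.6)² = 75.64.
  S^{-1} = (1/det) · [[d, -b], [-b, a]] = [[0.1058, -0.0344],
 [-0.0344, 0.1362]].

Step 4 — quadratic form (x̄ - mu_0)^T · S^{-1} · (x̄ - mu_0):
  S^{-1} · (x̄ - mu_0) = (-0.0529, 0.0172),
  (x̄ - mu_0)^T · [...] = (-0.5)·(-0.0529) + (0)·(0.0172) = 0.0264.

Step 5 — scale by n: T² = 6 · 0.0264 = 0.1586.

T² ≈ 0.1586


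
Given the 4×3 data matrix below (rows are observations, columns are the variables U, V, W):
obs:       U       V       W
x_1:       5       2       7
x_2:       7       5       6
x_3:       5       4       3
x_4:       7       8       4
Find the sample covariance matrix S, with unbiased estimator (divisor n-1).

Step 1 — column means:
  mean(U) = (5 + 7 + 5 + 7) / 4 = 24/4 = 6
  mean(V) = (2 + 5 + 4 + 8) / 4 = 19/4 = 4.75
  mean(W) = (7 + 6 + 3 + 4) / 4 = 20/4 = 5

Step 2 — sample covariance S[i,j] = (1/(n-1)) · Σ_k (x_{k,i} - mean_i) · (x_{k,j} - mean_j), with n-1 = 3.
  S[U,U] = ((-1)·(-1) + (1)·(1) + (-1)·(-1) + (1)·(1)) / 3 = 4/3 = 1.3333
  S[U,V] = ((-1)·(-2.75) + (1)·(0.25) + (-1)·(-0.75) + (1)·(3.25)) / 3 = 7/3 = 2.3333
  S[U,W] = ((-1)·(2) + (1)·(1) + (-1)·(-2) + (1)·(-1)) / 3 = 0/3 = 0
  S[V,V] = ((-2.75)·(-2.75) + (0.25)·(0.25) + (-0.75)·(-0.75) + (3.25)·(3.25)) / 3 = 18.75/3 = 6.25
  S[V,W] = ((-2.75)·(2) + (0.25)·(1) + (-0.75)·(-2) + (3.25)·(-1)) / 3 = -7/3 = -2.3333
  S[W,W] = ((2)·(2) + (1)·(1) + (-2)·(-2) + (-1)·(-1)) / 3 = 10/3 = 3.3333

S is symmetric (S[j,i] = S[i,j]). Assembling:

S = [[1.3333, 2.3333, 0],
 [2.3333, 6.25, -2.3333],
 [0, -2.3333, 3.3333]]


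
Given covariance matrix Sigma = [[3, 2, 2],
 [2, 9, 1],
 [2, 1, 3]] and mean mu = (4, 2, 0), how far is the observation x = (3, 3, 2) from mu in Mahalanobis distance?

Step 1 — centre the observation: (x - mu) = (-1, 1, 2).

Step 2 — invert Sigma (cofactor / det for 3×3, or solve directly):
  Sigma^{-1} = [[0.6842, -0.1053, -0.4211],
 [-0.1053, 0.1316, 0.0263],
 [-0.4211, 0.0263, 0.6053]].

Step 3 — form the quadratic (x - mu)^T · Sigma^{-1} · (x - mu):
  Sigma^{-1} · (x - mu) = (-1.6316, 0.2895, 1.6579).
  (x - mu)^T · [Sigma^{-1} · (x - mu)] = (-1)·(-1.6316) + (1)·(0.2895) + (2)·(1.6579) = 5.2368.

Step 4 — take square root: d = √(5.2368) ≈ 2.2884.

d(x, mu) = √(5.2368) ≈ 2.2884


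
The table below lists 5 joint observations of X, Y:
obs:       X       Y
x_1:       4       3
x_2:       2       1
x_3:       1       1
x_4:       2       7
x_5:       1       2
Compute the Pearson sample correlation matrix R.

Step 1 — column means:
  mean(X) = (4 + 2 + 1 + 2 + 1) / 5 = 10/5 = 2
  mean(Y) = (3 + 1 + 1 + 7 + 2) / 5 = 14/5 = 2.8

Step 2 — sample variances and covariances s[i,j] = (1/(n-1)) · Σ_k (x_{k,i} - mean_i) · (x_{k,j} - mean_j), with n-1 = 4:
  s[X,X] = ((2)·(2) + (0)·(0) + (-1)·(-1) + (0)·(0) + (-1)·(-1)) / 4 = 6/4 = 1.5
  s[X,Y] = ((2)·(0.2) + (0)·(-1.8) + (-1)·(-1.8) + (0)·(4.2) + (-1)·(-0.8)) / 4 = 3/4 = 0.75
  s[Y,Y] = ((0.2)·(0.2) + (-1.8)·(-1.8) + (-1.8)·(-1.8) + (4.2)·(4.2) + (-0.8)·(-0.8)) / 4 = 24.8/4 = 6.2
  Sample standard deviations s_i = √(s[i,i]):
  s(X) = √(1.5) = 1.2247
  s(Y) = √(6.2) = 2.49

Step 3 — r_{ij} = s_{ij} / (s_i · s_j):
  r[X,X] = 1 (diagonal).
  r[X,Y] = 0.75 / (1.2247 · 2.49) = 0.75 / 3.0496 = 0.2459
  r[Y,Y] = 1 (diagonal).

R is symmetric with unit diagonal. Assembling:

R = [[1, 0.2459],
 [0.2459, 1]]


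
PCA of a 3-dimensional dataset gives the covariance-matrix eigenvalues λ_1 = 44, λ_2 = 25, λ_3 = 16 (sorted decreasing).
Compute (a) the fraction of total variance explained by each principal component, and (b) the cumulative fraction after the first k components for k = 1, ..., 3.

Step 1 — total variance = trace(Sigma) = Σ λ_i = 44 + 25 + 16 = 85.

Step 2 — fraction explained by component i = λ_i / Σ λ:
  PC1: 44/85 = 0.5176
  PC2: 25/85 = 0.2941
  PC3: 16/85 = 0.1882

Step 3 — cumulative fraction after k components = (λ_1 + ... + λ_k) / Σ λ:
  k = 1: 44/85 = 0.5176
  k = 2: (44 + 25)/85 = 69/85 = 0.8118
  k = 3: (44 + 25 + 16)/85 = 85/85 = 1

Summary (fraction, with percent):

explained: PC1 0.5176 (51.76%), PC2 0.2941 (29.41%), PC3 0.1882 (18.82%);  cumulative: 0.5176, 0.8118, 1


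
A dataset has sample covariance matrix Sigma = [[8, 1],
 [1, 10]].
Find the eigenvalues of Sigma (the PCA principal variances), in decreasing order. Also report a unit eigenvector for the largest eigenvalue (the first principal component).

Step 1 — characteristic polynomial of 2×2 Sigma:
  det(Sigma - λI) = λ² - trace · λ + det = 0.
  trace = 8 + 10 = 18, det = 8·10 - (1)² = 79.
Step 2 — discriminant:
  Δ = trace² - 4·det = 324 - 316 = 8.
Step 3 — eigenvalues:
  λ = (trace ± √Δ)/2 = (18 ± 2.8284)/2,
  λ_1 = 10.4142,  λ_2 = 7.5858.

Step 4 — unit eigenvector for λ_1: solve (Sigma - λ_1 I)v = 0. First row:
  (8 - 10.4142)·v_x + (1)·v_y = 0, i.e. (-2.4142)·v_x + (1)·v_y = 0,
  so v ∝ (b, λ_1 - a) = (1, 2.4142) = u.
  ||u|| = √((1)² + (2.4142)²) = √(6.8284) ≈ 2.6131,
  v_1 = u/||u|| ≈ (0.3827, 0.9239) (||v_1|| = 1).

λ_1 = 10.4142,  λ_2 = 7.5858;  v_1 ≈ (0.3827, 0.9239)


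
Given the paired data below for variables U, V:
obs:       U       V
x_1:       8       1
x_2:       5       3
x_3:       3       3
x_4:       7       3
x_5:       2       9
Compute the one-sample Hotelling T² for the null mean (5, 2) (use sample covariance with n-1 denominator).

Step 1 — sample mean vector:
  mean(U) = (8 + 5 + 3 + 7 + 2) / 5 = 25/5 = 5
  mean(V) = (1 + 3 + 3 + 3 + 9) / 5 = 19/5 = 3.8
  x̄ = (5, 3.8),  deviation x̄ - mu_0 = (5, 3.8) - (5, 2) = (0, 1.8).

Step 2 — sample covariance matrix, S[i,j] = (1/(n-1)) · Σ_k (x_{k,i} - mean_i) · (x_{k,j} - mean_j), divisor n-1 = 4:
  S[U,U] = ((3)·(3) + (0)·(0) + (-2)·(-2) + (2)·(2) + (-3)·(-3)) / 4 = 26/4 = 6.5
  S[U,V] = ((3)·(-2.8) + (0)·(-0.8) + (-2)·(-0.8) + (2)·(-0.8) + (-3)·(5.2)) / 4 = -24/4 = -6
  S[V,V] = ((-2.8)·(-2.8) + (-0.8)·(-0.8) + (-0.8)·(-0.8) + (-0.8)·(-0.8) + (5.2)·(5.2)) / 4 = 36.8/4 = 9.2
  S = [[6.5, -6],
 [-6, 9.2]].

Step 3 — invert S. det(S) = 6.5·9.2 - (-6)² = 23.8.
  S^{-1} = (1/det) · [[d, -b], [-b, a]] = [[0.3866, 0.2521],
 [0.2521, 0.2731]].

Step 4 — quadratic form (x̄ - mu_0)^T · S^{-1} · (x̄ - mu_0):
  S^{-1} · (x̄ - mu_0) = (0.4538, 0.4916),
  (x̄ - mu_0)^T · [...] = (0)·(0.4538) + (1.8)·(0.4916) = 0.8849.

Step 5 — scale by n: T² = 5 · 0.8849 = 4.4244.

T² ≈ 4.4244


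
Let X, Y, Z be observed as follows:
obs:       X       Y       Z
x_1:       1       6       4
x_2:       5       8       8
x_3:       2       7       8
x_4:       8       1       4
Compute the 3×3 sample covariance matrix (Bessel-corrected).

Step 1 — column means:
  mean(X) = (1 + 5 + 2 + 8) / 4 = 16/4 = 4
  mean(Y) = (6 + 8 + 7 + 1) / 4 = 22/4 = 5.5
  mean(Z) = (4 + 8 + 8 + 4) / 4 = 24/4 = 6

Step 2 — sample covariance S[i,j] = (1/(n-1)) · Σ_k (x_{k,i} - mean_i) · (x_{k,j} - mean_j), with n-1 = 3.
  S[X,X] = ((-3)·(-3) + (1)·(1) + (-2)·(-2) + (4)·(4)) / 3 = 30/3 = 10
  S[X,Y] = ((-3)·(0.5) + (1)·(2.5) + (-2)·(1.5) + (4)·(-4.5)) / 3 = -20/3 = -6.6667
  S[X,Z] = ((-3)·(-2) + (1)·(2) + (-2)·(2) + (4)·(-2)) / 3 = -4/3 = -1.3333
  S[Y,Y] = ((0.5)·(0.5) + (2.5)·(2.5) + (1.5)·(1.5) + (-4.5)·(-4.5)) / 3 = 29/3 = 9.6667
  S[Y,Z] = ((0.5)·(-2) + (2.5)·(2) + (1.5)·(2) + (-4.5)·(-2)) / 3 = 16/3 = 5.3333
  S[Z,Z] = ((-2)·(-2) + (2)·(2) + (2)·(2) + (-2)·(-2)) / 3 = 16/3 = 5.3333

S is symmetric (S[j,i] = S[i,j]). Assembling:

S = [[10, -6.6667, -1.3333],
 [-6.6667, 9.6667, 5.3333],
 [-1.3333, 5.3333, 5.3333]]


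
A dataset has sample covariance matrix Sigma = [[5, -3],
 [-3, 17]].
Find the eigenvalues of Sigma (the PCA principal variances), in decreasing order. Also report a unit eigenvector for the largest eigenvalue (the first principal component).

Step 1 — characteristic polynomial of 2×2 Sigma:
  det(Sigma - λI) = λ² - trace · λ + det = 0.
  trace = 5 + 17 = 22, det = 5·17 - (-3)² = 76.
Step 2 — discriminant:
  Δ = trace² - 4·det = 484 - 304 = 180.
Step 3 — eigenvalues:
  λ = (trace ± √Δ)/2 = (22 ± 13.4164)/2,
  λ_1 = 17.7082,  λ_2 = 4.2918.

Step 4 — unit eigenvector for λ_1: solve (Sigma - λ_1 I)v = 0. First row:
  (5 - 17.7082)·v_x + (-3)·v_y = 0, i.e. (-12.7082)·v_x + (-3)·v_y = 0,
  so v ∝ (b, λ_1 - a) = (-3, 12.7082); multiply by -1 so the first entry is positive: u = (3, -12.7082).
  ||u|| = √((3)² + (-12.7082)²) = √(170.4984) ≈ 13.0575,
  v_1 = u/||u|| ≈ (0.2298, -0.9732) (||v_1|| = 1).

λ_1 = 17.7082,  λ_2 = 4.2918;  v_1 ≈ (0.2298, -0.9732)


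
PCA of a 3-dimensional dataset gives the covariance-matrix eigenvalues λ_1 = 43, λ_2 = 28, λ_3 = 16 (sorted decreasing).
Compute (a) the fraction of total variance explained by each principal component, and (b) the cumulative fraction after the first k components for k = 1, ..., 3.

Step 1 — total variance = trace(Sigma) = Σ λ_i = 43 + 28 + 16 = 87.

Step 2 — fraction explained by component i = λ_i / Σ λ:
  PC1: 43/87 = 0.4943
  PC2: 28/87 = 0.3218
  PC3: 16/87 = 0.1839

Step 3 — cumulative fraction after k components = (λ_1 + ... + λ_k) / Σ λ:
  k = 1: 43/87 = 0.4943
  k = 2: (43 + 28)/87 = 71/87 = 0.8161
  k = 3: (43 + 28 + 16)/87 = 87/87 = 1

Summary (fraction, with percent):

explained: PC1 0.4943 (49.43%), PC2 0.3218 (32.18%), PC3 0.1839 (18.39%);  cumulative: 0.4943, 0.8161, 1


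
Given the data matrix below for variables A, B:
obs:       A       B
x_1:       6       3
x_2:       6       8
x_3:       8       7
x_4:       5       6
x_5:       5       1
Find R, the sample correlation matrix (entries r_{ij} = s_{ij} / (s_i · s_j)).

Step 1 — column means:
  mean(A) = (6 + 6 + 8 + 5 + 5) / 5 = 30/5 = 6
  mean(B) = (3 + 8 + 7 + 6 + 1) / 5 = 25/5 = 5

Step 2 — sample variances and covariances s[i,j] = (1/(n-1)) · Σ_k (x_{k,i} - mean_i) · (x_{k,j} - mean_j), with n-1 = 4:
  s[A,A] = ((0)·(0) + (0)·(0) + (2)·(2) + (-1)·(-1) + (-1)·(-1)) / 4 = 6/4 = 1.5
  s[A,B] = ((0)·(-2) + (0)·(3) + (2)·(2) + (-1)·(1) + (-1)·(-4)) / 4 = 7/4 = 1.75
  s[B,B] = ((-2)·(-2) + (3)·(3) + (2)·(2) + (1)·(1) + (-4)·(-4)) / 4 = 34/4 = 8.5
  Sample standard deviations s_i = √(s[i,i]):
  s(A) = √(1.5) = 1.2247
  s(B) = √(8.5) = 2.9155

Step 3 — r_{ij} = s_{ij} / (s_i · s_j):
  r[A,A] = 1 (diagonal).
  r[A,B] = 1.75 / (1.2247 · 2.9155) = 1.75 / 3.5707 = 0.4901
  r[B,B] = 1 (diagonal).

R is symmetric with unit diagonal. Assembling:

R = [[1, 0.4901],
 [0.4901, 1]]


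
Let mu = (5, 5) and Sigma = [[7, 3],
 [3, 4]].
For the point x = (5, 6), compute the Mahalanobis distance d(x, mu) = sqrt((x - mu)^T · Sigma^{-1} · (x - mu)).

Step 1 — centre the observation: (x - mu) = (0, 1).

Step 2 — invert Sigma. det(Sigma) = 7·4 - (3)² = 19.
  Sigma^{-1} = (1/det) · [[d, -b], [-b, a]] = [[0.2105, -0.1579],
 [-0.1579, 0.3684]].

Step 3 — form the quadratic (x - mu)^T · Sigma^{-1} · (x - mu):
  Sigma^{-1} · (x - mu) = (-0.1579, 0.3684).
  (x - mu)^T · [Sigma^{-1} · (x - mu)] = (0)·(-0.1579) + (1)·(0.3684) = 0.3684.

Step 4 — take square root: d = √(0.3684) ≈ 0.607.

d(x, mu) = √(0.3684) ≈ 0.607


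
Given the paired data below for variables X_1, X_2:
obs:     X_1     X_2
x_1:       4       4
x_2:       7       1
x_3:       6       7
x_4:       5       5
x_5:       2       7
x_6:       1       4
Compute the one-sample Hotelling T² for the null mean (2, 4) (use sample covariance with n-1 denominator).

Step 1 — sample mean vector:
  mean(X_1) = (4 + 7 + 6 + 5 + 2 + 1) / 6 = 25/6 = 4.1667
  mean(X_2) = (4 + 1 + 7 + 5 + 7 + 4) / 6 = 28/6 = 4.6667
  x̄ = (4.1667, 4.6667),  deviation x̄ - mu_0 = (4.1667, 4.6667) - (2, 4) = (2.1667, 0.6667).

Step 2 — sample covariance matrix, S[i,j] = (1/(n-1)) · Σ_k (x_{k,i} - mean_i) · (x_{k,j} - mean_j), divisor n-1 = 5:
  S[X_1,X_1] = ((-0.1667)·(-0.1667) + (2.8333)·(2.8333) + (1.8333)·(1.8333) + (0.8333)·(0.8333) + (-2.1667)·(-2.1667) + (-3.1667)·(-3.1667)) / 5 = 26.8333/5 = 5.3667
  S[X_1,X_2] = ((-0.1667)·(-0.6667) + (2.8333)·(-3.6667) + (1.8333)·(2.3333) + (0.8333)·(0.3333) + (-2.1667)·(2.3333) + (-3.1667)·(-0.6667)) / 5 = -8.6667/5 = -1.7333
  S[X_2,X_2] = ((-0.6667)·(-0.6667) + (-3.6667)·(-3.6667) + (2.3333)·(2.3333) + (0.3333)·(0.3333) + (2.3333)·(2.3333) + (-0.6667)·(-0.6667)) / 5 = 25.3333/5 = 5.0667
  S = [[5.3667, -1.7333],
 [-1.7333, 5.0667]].

Step 3 — invert S. det(S) = 5.3667·5.0667 - (-1.7333)² = 24.1867.
  S^{-1} = (1/det) · [[d, -b], [-b, a]] = [[0.2095, 0.0717],
 [0.0717, 0.2219]].

Step 4 — quadratic form (x̄ - mu_0)^T · S^{-1} · (x̄ - mu_0):
  S^{-1} · (x̄ - mu_0) = (0.5017, 0.3032),
  (x̄ - mu_0)^T · [...] = (2.1667)·(0.5017) + (0.6667)·(0.3032) = 1.289.

Step 5 — scale by n: T² = 6 · 1.289 = 7.7343.

T² ≈ 7.7343


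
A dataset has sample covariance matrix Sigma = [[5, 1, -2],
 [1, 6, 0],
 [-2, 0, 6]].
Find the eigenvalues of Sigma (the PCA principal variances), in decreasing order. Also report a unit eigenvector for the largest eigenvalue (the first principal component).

Step 1 — characteristic polynomial p(λ) = det(λI - Sigma) = λ³ - tr·λ² + c_1·λ - det, where tr = trace, c_1 = sum of the principal 2×2 minors, det = det(Sigma):
  tr = 5 + 6 + 6 = 17,
  c_1 = (5·6 - (1)²) + (5·6 - (-2)²) + (6·6 - (0)²) = 29 + 26 + 36 = 91,
  det = 5·(6·6 - (0)²) - (1)·((1)·6 - (0)·(-2)) + (-2)·((1)·(0) - 6·(-2)) = 5·(36) - (1)·(6) + (-2)·(12) = 150.
  So p(λ) = λ³ - 17λ² + 91λ - 150.
Step 2 — look for an integer root (rational root theorem: any rational root is an integer divisor of 150). Testing λ = 6:
  p(6) = 216 - 612 + 546 - 150 = 0  ✓
  Dividing out (λ - 6): p(λ) = (λ - 6)(λ² - 11λ + 25).
Step 3 — remaining eigenvalues from the quadratic λ² - 11λ + 25 = 0:
  Δ = 11² - 4·25 = 121 - 100 = 21,  λ = (11 ± √21)/2 = (11 ± 4.5826)/2 ≈ 7.7913 or 3.2087.
  Sorted: λ_1 = 7.7913,  λ_2 = 6,  λ_3 = 3.2087  (check: sum = 17 = tr ✓).

Step 4 — unit eigenvector for λ_1 ≈ 7.7913: v spans the null space of (Sigma - λ_1 I), whose rows are
  r_1 = (-2.7913, 1, -2),  r_2 = (1, -1.7913, 0),  r_3 = (-2, 0, -1.7913).
  v is orthogonal to every row, so take v ∝ r_1 × r_2 = ((1)·(0) - (-2)·(-1.7913), (-2)·(1) - (-2.7913)·(0), (-2.7913)·(-1.7913) - (1)·(1)) ≈ (-3.5826, -2, 4).
  Rescale (multiply by -1 so the first nonzero entry is positive): u = (3.5826, 2, -4).
  ||u|| = √((3.5826)² + (2)² + (-4)²) = √(32.8348) ≈ 5.7302,  v_1 = u/||u|| ≈ (0.6252, 0.349, -0.6981) (||v_1|| = 1).

λ_1 = 7.7913,  λ_2 = 6,  λ_3 = 3.2087;  v_1 ≈ (0.6252, 0.349, -0.6981)


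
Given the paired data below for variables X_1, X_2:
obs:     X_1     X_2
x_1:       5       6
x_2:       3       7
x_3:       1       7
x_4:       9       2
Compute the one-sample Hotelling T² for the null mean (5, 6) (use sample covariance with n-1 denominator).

Step 1 — sample mean vector:
  mean(X_1) = (5 + 3 + 1 + 9) / 4 = 18/4 = 4.5
  mean(X_2) = (6 + 7 + 7 + 2) / 4 = 22/4 = 5.5
  x̄ = (4.5, 5.5),  deviation x̄ - mu_0 = (4.5, 5.5) - (5, 6) = (-0.5, -0.5).

Step 2 — sample covariance matrix, S[i,j] = (1/(n-1)) · Σ_k (x_{k,i} - mean_i) · (x_{k,j} - mean_j), divisor n-1 = 3:
  S[X_1,X_1] = ((0.5)·(0.5) + (-1.5)·(-1.5) + (-3.5)·(-3.5) + (4.5)·(4.5)) / 3 = 35/3 = 11.6667
  S[X_1,X_2] = ((0.5)·(0.5) + (-1.5)·(1.5) + (-3.5)·(1.5) + (4.5)·(-3.5)) / 3 = -23/3 = -7.6667
  S[X_2,X_2] = ((0.5)·(0.5) + (1.5)·(1.5) + (1.5)·(1.5) + (-3.5)·(-3.5)) / 3 = 17/3 = 5.6667
  S = [[11.6667, -7.6667],
 [-7.6667, 5.6667]].

Step 3 — invert S. det(S) = 11.6667·5.6667 - (-7.6667)² = 7.3333.
  S^{-1} = (1/det) · [[d, -b], [-b, a]] = [[0.7727, 1.0455],
 [1.0455, 1.5909]].

Step 4 — quadratic form (x̄ - mu_0)^T · S^{-1} · (x̄ - mu_0):
  S^{-1} · (x̄ - mu_0) = (-0.9091, -1.3182),
  (x̄ - mu_0)^T · [...] = (-0.5)·(-0.9091) + (-0.5)·(-1.3182) = 1.1136.

Step 5 — scale by n: T² = 4 · 1.1136 = 4.4545.

T² ≈ 4.4545


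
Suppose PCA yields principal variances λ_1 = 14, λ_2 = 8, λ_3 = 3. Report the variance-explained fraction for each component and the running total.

Step 1 — total variance = trace(Sigma) = Σ λ_i = 14 + 8 + 3 = 25.

Step 2 — fraction explained by component i = λ_i / Σ λ:
  PC1: 14/25 = 0.56
  PC2: 8/25 = 0.32
  PC3: 3/25 = 0.12

Step 3 — cumulative fraction after k components = (λ_1 + ... + λ_k) / Σ λ:
  k = 1: 14/25 = 0.56
  k = 2: (14 + 8)/25 = 22/25 = 0.88
  k = 3: (14 + 8 + 3)/25 = 25/25 = 1

Summary (fraction, with percent):

explained: PC1 0.56 (56%), PC2 0.32 (32%), PC3 0.12 (12%);  cumulative: 0.56, 0.88, 1


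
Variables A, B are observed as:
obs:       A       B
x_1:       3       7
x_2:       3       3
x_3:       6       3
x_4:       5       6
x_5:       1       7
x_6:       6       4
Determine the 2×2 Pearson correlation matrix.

Step 1 — column means:
  mean(A) = (3 + 3 + 6 + 5 + 1 + 6) / 6 = 24/6 = 4
  mean(B) = (7 + 3 + 3 + 6 + 7 + 4) / 6 = 30/6 = 5

Step 2 — sample variances and covariances s[i,j] = (1/(n-1)) · Σ_k (x_{k,i} - mean_i) · (x_{k,j} - mean_j), with n-1 = 5:
  s[A,A] = ((-1)·(-1) + (-1)·(-1) + (2)·(2) + (1)·(1) + (-3)·(-3) + (2)·(2)) / 5 = 20/5 = 4
  s[A,B] = ((-1)·(2) + (-1)·(-2) + (2)·(-2) + (1)·(1) + (-3)·(2) + (2)·(-1)) / 5 = -11/5 = -2.2
  s[B,B] = ((2)·(2) + (-2)·(-2) + (-2)·(-2) + (1)·(1) + (2)·(2) + (-1)·(-1)) / 5 = 18/5 = 3.6
  Sample standard deviations s_i = √(s[i,i]):
  s(A) = √(4) = 2
  s(B) = √(3.6) = 1.8974

Step 3 — r_{ij} = s_{ij} / (s_i · s_j):
  r[A,A] = 1 (diagonal).
  r[A,B] = -2.2 / (2 · 1.8974) = -2.2 / 3.7947 = -0.5798
  r[B,B] = 1 (diagonal).

R is symmetric with unit diagonal. Assembling:

R = [[1, -0.5798],
 [-0.5798, 1]]


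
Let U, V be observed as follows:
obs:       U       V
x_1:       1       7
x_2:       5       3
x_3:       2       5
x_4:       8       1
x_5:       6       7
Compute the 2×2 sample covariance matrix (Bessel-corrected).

Step 1 — column means:
  mean(U) = (1 + 5 + 2 + 8 + 6) / 5 = 22/5 = 4.4
  mean(V) = (7 + 3 + 5 + 1 + 7) / 5 = 23/5 = 4.6

Step 2 — sample covariance S[i,j] = (1/(n-1)) · Σ_k (x_{k,i} - mean_i) · (x_{k,j} - mean_j), with n-1 = 4.
  S[U,U] = ((-3.4)·(-3.4) + (0.6)·(0.6) + (-2.4)·(-2.4) + (3.6)·(3.6) + (1.6)·(1.6)) / 4 = 33.2/4 = 8.3
  S[U,V] = ((-3.4)·(2.4) + (0.6)·(-1.6) + (-2.4)·(0.4) + (3.6)·(-3.6) + (1.6)·(2.4)) / 4 = -19.2/4 = -4.8
  S[V,V] = ((2.4)·(2.4) + (-1.6)·(-1.6) + (0.4)·(0.4) + (-3.6)·(-3.6) + (2.4)·(2.4)) / 4 = 27.2/4 = 6.8

S is symmetric (S[j,i] = S[i,j]). Assembling:

S = [[8.3, -4.8],
 [-4.8, 6.8]]


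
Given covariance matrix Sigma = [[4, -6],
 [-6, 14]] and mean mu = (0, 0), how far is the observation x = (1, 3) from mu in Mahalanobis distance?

Step 1 — centre the observation: (x - mu) = (1, 3).

Step 2 — invert Sigma. det(Sigma) = 4·14 - (-6)² = 20.
  Sigma^{-1} = (1/det) · [[d, -b], [-b, a]] = [[0.7, 0.3],
 [0.3, 0.2]].

Step 3 — form the quadratic (x - mu)^T · Sigma^{-1} · (x - mu):
  Sigma^{-1} · (x - mu) = (1.6, 0.9).
  (x - mu)^T · [Sigma^{-1} · (x - mu)] = (1)·(1.6) + (3)·(0.9) = 4.3.

Step 4 — take square root: d = √(4.3) ≈ 2.0736.

d(x, mu) = √(4.3) ≈ 2.0736


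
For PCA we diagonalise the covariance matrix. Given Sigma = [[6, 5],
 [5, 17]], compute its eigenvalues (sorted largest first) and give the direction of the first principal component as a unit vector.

Step 1 — characteristic polynomial of 2×2 Sigma:
  det(Sigma - λI) = λ² - trace · λ + det = 0.
  trace = 6 + 17 = 23, det = 6·17 - (5)² = 77.
Step 2 — discriminant:
  Δ = trace² - 4·det = 529 - 308 = 221.
Step 3 — eigenvalues:
  λ = (trace ± √Δ)/2 = (23 ± 14.8661)/2,
  λ_1 = 18.933,  λ_2 = 4.067.

Step 4 — unit eigenvector for λ_1: solve (Sigma - λ_1 I)v = 0. First row:
  (6 - 18.933)·v_x + (5)·v_y = 0, i.e. (-12.933)·v_x + (5)·v_y = 0,
  so v ∝ (b, λ_1 - a) = (5, 12.933) = u.
  ||u|| = √((5)² + (12.933)²) = √(192.2634) ≈ 13.8659,
  v_1 = u/||u|| ≈ (0.3606, 0.9327) (||v_1|| = 1).

λ_1 = 18.933,  λ_2 = 4.067;  v_1 ≈ (0.3606, 0.9327)


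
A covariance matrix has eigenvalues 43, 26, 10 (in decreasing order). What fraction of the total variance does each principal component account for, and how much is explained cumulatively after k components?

Step 1 — total variance = trace(Sigma) = Σ λ_i = 43 + 26 + 10 = 79.

Step 2 — fraction explained by component i = λ_i / Σ λ:
  PC1: 43/79 = 0.5443
  PC2: 26/79 = 0.3291
  PC3: 10/79 = 0.1266

Step 3 — cumulative fraction after k components = (λ_1 + ... + λ_k) / Σ λ:
  k = 1: 43/79 = 0.5443
  k = 2: (43 + 26)/79 = 69/79 = 0.8734
  k = 3: (43 + 26 + 10)/79 = 79/79 = 1

Summary (fraction, with percent):

explained: PC1 0.5443 (54.43%), PC2 0.3291 (32.91%), PC3 0.1266 (12.66%);  cumulative: 0.5443, 0.8734, 1


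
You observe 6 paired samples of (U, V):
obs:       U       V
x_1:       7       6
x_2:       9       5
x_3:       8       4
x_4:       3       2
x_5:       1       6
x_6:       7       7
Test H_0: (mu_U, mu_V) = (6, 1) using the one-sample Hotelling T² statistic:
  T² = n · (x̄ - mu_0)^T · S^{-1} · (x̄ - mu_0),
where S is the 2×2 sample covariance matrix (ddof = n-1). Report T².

Step 1 — sample mean vector:
  mean(U) = (7 + 9 + 8 + 3 + 1 + 7) / 6 = 35/6 = 5.8333
  mean(V) = (6 + 5 + 4 + 2 + 6 + 7) / 6 = 30/6 = 5
  x̄ = (5.8333, 5),  deviation x̄ - mu_0 = (5.8333, 5) - (6, 1) = (-0.1667, 4).

Step 2 — sample covariance matrix, S[i,j] = (1/(n-1)) · Σ_k (x_{k,i} - mean_i) · (x_{k,j} - mean_j), divisor n-1 = 5:
  S[U,U] = ((1.1667)·(1.1667) + (3.1667)·(3.1667) + (2.1667)·(2.1667) + (-2.8333)·(-2.8333) + (-4.8333)·(-4.8333) + (1.1667)·(1.1667)) / 5 = 48.8333/5 = 9.7667
  S[U,V] = ((1.1667)·(1) + (3.1667)·(0) + (2.1667)·(-1) + (-2.8333)·(-3) + (-4.8333)·(1) + (1.1667)·(2)) / 5 = 5/5 = 1
  S[V,V] = ((1)·(1) + (0)·(0) + (-1)·(-1) + (-3)·(-3) + (1)·(1) + (2)·(2)) / 5 = 16/5 = 3.2
  S = [[9.7667, 1],
 [1, 3.2]].

Step 3 — invert S. det(S) = 9.7667·3.2 - (1)² = 30.2533.
  S^{-1} = (1/det) · [[d, -b], [-b, a]] = [[0.1058, -0.0331],
 [-0.0331, 0.3228]].

Step 4 — quadratic form (x̄ - mu_0)^T · S^{-1} · (x̄ - mu_0):
  S^{-1} · (x̄ - mu_0) = (-0.1498, 1.2968),
  (x̄ - mu_0)^T · [...] = (-0.1667)·(-0.1498) + (4)·(1.2968) = 5.2123.

Step 5 — scale by n: T² = 6 · 5.2123 = 31.2737.

T² ≈ 31.2737


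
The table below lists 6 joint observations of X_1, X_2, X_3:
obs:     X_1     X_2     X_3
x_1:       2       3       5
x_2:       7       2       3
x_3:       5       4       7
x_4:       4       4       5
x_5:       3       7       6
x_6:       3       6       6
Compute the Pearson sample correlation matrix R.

Step 1 — column means:
  mean(X_1) = (2 + 7 + 5 + 4 + 3 + 3) / 6 = 24/6 = 4
  mean(X_2) = (3 + 2 + 4 + 4 + 7 + 6) / 6 = 26/6 = 4.3333
  mean(X_3) = (5 + 3 + 7 + 5 + 6 + 6) / 6 = 32/6 = 5.3333

Step 2 — sample variances and covariances s[i,j] = (1/(n-1)) · Σ_k (x_{k,i} - mean_i) · (x_{k,j} - mean_j), with n-1 = 5:
  s[X_1,X_1] = ((-2)·(-2) + (3)·(3) + (1)·(1) + (0)·(0) + (-1)·(-1) + (-1)·(-1)) / 5 = 16/5 = 3.2
  s[X_1,X_2] = ((-2)·(-1.3333) + (3)·(-2.3333) + (1)·(-0.3333) + (0)·(-0.3333) + (-1)·(2.6667) + (-1)·(1.6667)) / 5 = -9/5 = -1.8
  s[X_1,X_3] = ((-2)·(-0.3333) + (3)·(-2.3333) + (1)·(1.6667) + (0)·(-0.3333) + (-1)·(0.6667) + (-1)·(0.6667)) / 5 = -6/5 = -1.2
  s[X_2,X_2] = ((-1.3333)·(-1.3333) + (-2.3333)·(-2.3333) + (-0.3333)·(-0.3333) + (-0.3333)·(-0.3333) + (2.6667)·(2.6667) + (1.6667)·(1.6667)) / 5 = 17.3333/5 = 3.4667
  s[X_2,X_3] = ((-1.3333)·(-0.3333) + (-2.3333)·(-2.3333) + (-0.3333)·(1.6667) + (-0.3333)·(-0.3333) + (2.6667)·(0.6667) + (1.6667)·(0.6667)) / 5 = 8.3333/5 = 1.6667
  s[X_3,X_3] = ((-0.3333)·(-0.3333) + (-2.3333)·(-2.3333) + (1.6667)·(1.6667) + (-0.3333)·(-0.3333) + (0.6667)·(0.6667) + (0.6667)·(0.6667)) / 5 = 9.3333/5 = 1.8667
  Sample standard deviations s_i = √(s[i,i]):
  s(X_1) = √(3.2) = 1.7889
  s(X_2) = √(3.4667) = 1.8619
  s(X_3) = √(1.8667) = 1.3663

Step 3 — r_{ij} = s_{ij} / (s_i · s_j):
  r[X_1,X_1] = 1 (diagonal).
  r[X_1,X_2] = -1.8 / (1.7889 · 1.8619) = -1.8 / 3.3307 = -0.5404
  r[X_1,X_3] = -1.2 / (1.7889 · 1.3663) = -1.2 / 2.444 = -0.491
  r[X_2,X_2] = 1 (diagonal).
  r[X_2,X_3] = 1.6667 / (1.8619 · 1.3663) = 1.6667 / 2.5438 = 0.6552
  r[X_3,X_3] = 1 (diagonal).

R is symmetric with unit diagonal. Assembling:

R = [[1, -0.5404, -0.491],
 [-0.5404, 1, 0.6552],
 [-0.491, 0.6552, 1]]
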